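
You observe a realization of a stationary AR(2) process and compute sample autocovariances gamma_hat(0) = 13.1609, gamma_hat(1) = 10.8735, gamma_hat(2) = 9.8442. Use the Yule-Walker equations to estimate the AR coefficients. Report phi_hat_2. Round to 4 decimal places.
\hat\phi_{2} = 0.2060

The Yule-Walker equations for an AR(p) process read, in matrix form,
  Gamma_p phi = r_p,   with   (Gamma_p)_{ij} = gamma(|i - j|),
                       (r_p)_i = gamma(i),   i,j = 1..p.
Substitute the sample gammas (Toeplitz matrix and right-hand side of size 2):
  Gamma_p = [[13.1609, 10.8735], [10.8735, 13.1609]]
  r_p     = [10.8735, 9.8442]
Written out:
  13.1609 phi_1 + 10.8735 phi_2 = 10.8735
  10.8735 phi_1 + 13.1609 phi_2 = 9.8442
Solve by Cramer's rule:
  det = gamma(0)^2 - gamma(1)^2 = (13.1609)^2 - (10.8735)^2 = 173.20928881 - 118.23300225 = 54.97628656
  phi_hat_1 = [gamma(1) gamma(0) - gamma(1) gamma(2)] / det = [(10.8735)(13.1609) - (10.8735)(9.8442)] / 54.97628656 = 36.06413745 / 54.97628656 = 0.656
  phi_hat_2 = [gamma(0) gamma(2) - gamma(1)^2] / det = [(13.1609)(9.8442) - (10.8735)^2] / 54.97628656 = 11.32552953 / 54.97628656 = 0.206
So phi_hat = [0.6560, 0.2060].
Therefore phi_hat_2 = 0.2060.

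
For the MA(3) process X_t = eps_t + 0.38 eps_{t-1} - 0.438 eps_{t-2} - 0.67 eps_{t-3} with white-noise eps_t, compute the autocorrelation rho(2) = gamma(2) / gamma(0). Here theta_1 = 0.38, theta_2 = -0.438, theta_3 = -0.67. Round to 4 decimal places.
\rho(2) = -0.3880

For an MA(q) process with theta_0 = 1, the autocovariance is
  gamma(k) = sigma^2 * sum_{i=0..q-k} theta_i * theta_{i+k},
and rho(k) = gamma(k) / gamma(0). Sigma^2 cancels.
  numerator   = (1)*(-0.438) + (0.38)*(-0.67) = -0.6926.
  denominator = (1)^2 + (0.38)^2 + (-0.438)^2 + (-0.67)^2 = 1.785144.
  rho(2) = -0.6926 / 1.785144 = -0.3880.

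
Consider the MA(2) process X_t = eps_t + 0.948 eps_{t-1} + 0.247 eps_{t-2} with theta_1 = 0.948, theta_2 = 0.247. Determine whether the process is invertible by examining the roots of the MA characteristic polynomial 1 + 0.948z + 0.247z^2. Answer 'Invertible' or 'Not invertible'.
\text{Invertible}

The MA(q) characteristic polynomial is P(z) = 1 + 0.948z + 0.247z^2.
Invertibility requires all roots to lie outside the unit circle, i.e. |z| > 1 for every root.
Set 1 + (0.948) z + (0.247) z^2 = 0, i.e. a z^2 + b z + c = 0 with a = 0.247, b = 0.948, c = 1.
Discriminant D = b^2 - 4ac = (0.948)^2 - 4*(0.247)*1 = 0.898704 - (0.988) = -0.089296.
D < 0, so the roots are the complex-conjugate pair z = (-b +/- i sqrt(-D)) / (2a) = -1.919 +/- 0.6049i.
For a conjugate pair |z|^2 = z * conj(z) = (product of roots) = c/a = 1/(0.247) = 4.048583, so |z| = sqrt(4.048583) = 2.0121 for both roots.
Moduli of all roots: 2.0121, 2.0121.
All moduli strictly greater than 1? Yes.
Verdict: Invertible.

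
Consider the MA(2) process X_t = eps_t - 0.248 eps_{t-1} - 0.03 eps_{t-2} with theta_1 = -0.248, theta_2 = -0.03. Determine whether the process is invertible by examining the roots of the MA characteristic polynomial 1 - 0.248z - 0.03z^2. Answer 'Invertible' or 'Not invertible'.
\text{Invertible}

The MA(q) characteristic polynomial is P(z) = 1 - 0.248z - 0.03z^2.
Invertibility requires all roots to lie outside the unit circle, i.e. |z| > 1 for every root.
Set 1 + (-0.248) z + (-0.03) z^2 = 0, i.e. a z^2 + b z + c = 0 with a = -0.03, b = -0.248, c = 1.
Discriminant D = b^2 - 4ac = (-0.248)^2 - 4*(-0.03)*1 = 0.061504 - (-0.12) = 0.181504.
D >= 0, so the roots are real: z = (-b +/- sqrt(D)) / (2a) = (0.248 +/- 0.426033) / (-0.06).
  z_1 = (0.248 + 0.426033) / (-0.06) = -11.2339,   |z_1| = 11.2339.
  z_2 = (0.248 - 0.426033) / (-0.06) = 2.9672,   |z_2| = 2.9672.
Moduli of all roots: 11.2339, 2.9672.
All moduli strictly greater than 1? Yes.
Verdict: Invertible.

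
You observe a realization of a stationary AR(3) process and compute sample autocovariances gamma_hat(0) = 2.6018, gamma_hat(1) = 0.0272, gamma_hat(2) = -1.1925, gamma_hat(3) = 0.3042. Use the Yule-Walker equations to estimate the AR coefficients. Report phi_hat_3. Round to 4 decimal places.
\hat\phi_{3} = 0.1630

The Yule-Walker equations for an AR(p) process read, in matrix form,
  Gamma_p phi = r_p,   with   (Gamma_p)_{ij} = gamma(|i - j|),
                       (r_p)_i = gamma(i),   i,j = 1..p.
Substitute the sample gammas (Toeplitz matrix and right-hand side of size 3):
  Gamma_p = [[2.6018, 0.0272, -1.1925], [0.0272, 2.6018, 0.0272], [-1.1925, 0.0272, 2.6018]]
  r_p     = [0.0272, -1.1925, 0.3042]
Written out (R1..R3):
  (R1) 2.6018 phi_1 + 0.0272 phi_2 - 1.1925 phi_3 = 0.0272
  (R2) 0.0272 phi_1 + 2.6018 phi_2 + 0.0272 phi_3 = -1.1925
  (R3) -1.1925 phi_1 + 0.0272 phi_2 + 2.6018 phi_3 = 0.3042
Gaussian elimination:
  R2 <- R2 - (0.0272/2.6018) R1 = R2 - (0.010454) R1:  2.601516 phi_2 + 0.039667 phi_3 = -1.192784
  R3 <- R3 - (-1.1925/2.6018) R1 = R3 - (-0.458337) R1:  0.039667 phi_2 + 2.055234 phi_3 = 0.316667
  R3 <- R3 - (0.039667/2.601516) R2 = R3 - (0.015248) R2:  2.054629 phi_3 = 0.334854
Back-substitution:
  phi_hat_3 = 0.334854 / 2.054629 = 0.162975
  phi_hat_2 = (-1.192784 - (0.039667)(0.162975)) / 2.601516 = -0.460981
  phi_hat_1 = (0.0272 - (0.0272)(-0.460981) - (-1.1925)(0.162975)) / 2.6018 = 0.089971
So phi_hat = [0.0900, -0.4610, 0.1630].
Therefore phi_hat_3 = 0.1630.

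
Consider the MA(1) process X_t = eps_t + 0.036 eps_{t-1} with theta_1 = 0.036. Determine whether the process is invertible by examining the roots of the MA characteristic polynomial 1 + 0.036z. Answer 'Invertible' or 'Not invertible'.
\text{Invertible}

The MA(q) characteristic polynomial is P(z) = 1 + 0.036z.
Invertibility requires all roots to lie outside the unit circle, i.e. |z| > 1 for every root.
This is linear in z: 1 + (0.036) z = 0  =>  z = -1/(0.036) = -27.777778,  |z| = 27.777778.
Moduli of all roots: 27.7778.
All moduli strictly greater than 1? Yes.
Verdict: Invertible.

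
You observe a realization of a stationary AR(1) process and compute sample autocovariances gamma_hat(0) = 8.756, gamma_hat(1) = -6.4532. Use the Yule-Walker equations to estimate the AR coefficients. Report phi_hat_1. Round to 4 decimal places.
\hat\phi_{1} = -0.7370

The Yule-Walker equations for an AR(p) process read, in matrix form,
  Gamma_p phi = r_p,   with   (Gamma_p)_{ij} = gamma(|i - j|),
                       (r_p)_i = gamma(i),   i,j = 1..p.
Substitute the sample gammas (Toeplitz matrix and right-hand side of size 1):
  Gamma_p = [[8.756]]
  r_p     = [-6.4532]
With p = 1 this is the single equation gamma(0) phi_1 = gamma(1):
  phi_hat_1 = gamma(1) / gamma(0) = -6.4532 / 8.756 = -0.7370.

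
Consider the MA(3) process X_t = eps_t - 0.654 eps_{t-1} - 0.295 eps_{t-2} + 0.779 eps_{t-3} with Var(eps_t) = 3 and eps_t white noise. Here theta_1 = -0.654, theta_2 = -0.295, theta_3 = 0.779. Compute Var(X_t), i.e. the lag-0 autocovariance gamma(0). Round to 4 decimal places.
\gamma(0) = 6.3647

For an MA(q) process X_t = eps_t + sum_i theta_i eps_{t-i} with
Var(eps_t) = sigma^2, the variance is
  gamma(0) = sigma^2 * (1 + sum_i theta_i^2).
  sum_i theta_i^2 = (-0.654)^2 + (-0.295)^2 + (0.779)^2 = 0.427716 + 0.087025 + 0.606841 = 1.121582.
  gamma(0) = 3 * (1 + 1.121582) = 3 * 2.121582 = 6.364746, which rounds to 6.3647.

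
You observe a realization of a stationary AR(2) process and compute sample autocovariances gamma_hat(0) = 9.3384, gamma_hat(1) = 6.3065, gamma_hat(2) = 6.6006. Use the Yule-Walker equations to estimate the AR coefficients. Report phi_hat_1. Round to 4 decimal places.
\hat\phi_{1} = 0.3640

The Yule-Walker equations for an AR(p) process read, in matrix form,
  Gamma_p phi = r_p,   with   (Gamma_p)_{ij} = gamma(|i - j|),
                       (r_p)_i = gamma(i),   i,j = 1..p.
Substitute the sample gammas (Toeplitz matrix and right-hand side of size 2):
  Gamma_p = [[9.3384, 6.3065], [6.3065, 9.3384]]
  r_p     = [6.3065, 6.6006]
Written out:
  9.3384 phi_1 + 6.3065 phi_2 = 6.3065
  6.3065 phi_1 + 9.3384 phi_2 = 6.6006
Solve by Cramer's rule:
  det = gamma(0)^2 - gamma(1)^2 = (9.3384)^2 - (6.3065)^2 = 87.20571456 - 39.77194225 = 47.43377231
  phi_hat_1 = [gamma(1) gamma(0) - gamma(1) gamma(2)] / det = [(6.3065)(9.3384) - (6.3065)(6.6006)] / 47.43377231 = 17.2659357 / 47.43377231 = 0.364
  phi_hat_2 = [gamma(0) gamma(2) - gamma(1)^2] / det = [(9.3384)(6.6006) - (6.3065)^2] / 47.43377231 = 21.86710079 / 47.43377231 = 0.461
So phi_hat = [0.3640, 0.4610].
Therefore phi_hat_1 = 0.3640.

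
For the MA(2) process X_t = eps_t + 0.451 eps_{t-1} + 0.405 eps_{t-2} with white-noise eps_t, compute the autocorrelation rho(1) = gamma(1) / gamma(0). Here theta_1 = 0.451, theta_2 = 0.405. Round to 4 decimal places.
\rho(1) = 0.4634

For an MA(q) process with theta_0 = 1, the autocovariance is
  gamma(k) = sigma^2 * sum_{i=0..q-k} theta_i * theta_{i+k},
and rho(k) = gamma(k) / gamma(0). Sigma^2 cancels.
  numerator   = (1)*(0.451) + (0.451)*(0.405) = 0.633655.
  denominator = (1)^2 + (0.451)^2 + (0.405)^2 = 1.367426.
  rho(1) = 0.633655 / 1.367426 = 0.4634.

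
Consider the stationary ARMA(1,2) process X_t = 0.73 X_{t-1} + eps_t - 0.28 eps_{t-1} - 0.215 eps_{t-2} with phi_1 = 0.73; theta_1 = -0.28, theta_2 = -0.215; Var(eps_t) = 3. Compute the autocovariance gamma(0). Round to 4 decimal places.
\gamma(0) = 3.6902

Multiply the model equation by X_{t-k} and take expectations. With theta_0 = psi_0 = 1 and psi_j the MA(infinity) weights, this gives
  gamma(k) - sum_i phi_i gamma(k-i) = c_k,
  c_k = sigma^2 * sum_{j=k..q} theta_j psi_{j-k}   (c_k = 0 for k > q),
using gamma(-m) = gamma(m).
psi-weights needed (psi_j = theta_j + sum_i phi_i psi_{j-i}):
  psi_1 = theta_1 + phi_1 = -0.28 + (0.73) = 0.45
  psi_2 = theta_2 + phi_1 psi_1 = -0.215 + (0.73)(0.45) = 0.1135
Right-hand sides:
  c_0 = sigma^2 (1 + theta_1 psi_1 + theta_2 psi_2) = 3 * (1 + (-0.28)(0.45) + (-0.215)(0.1135)) = 3 * 0.849598 = 2.548793
  c_1 = sigma^2 (theta_1 + theta_2 psi_1) = 3 * (-0.28 + (-0.215)(0.45)) = -1.13025
  c_2 = sigma^2 theta_2 = 3 * (-0.215) = -0.645
Equations for k = 0 and k = 1 (AR order 1):
  gamma(0) = phi_1 gamma(1) + c_0
  gamma(1) = phi_1 gamma(0) + c_1
Substituting the second into the first: gamma(0) (1 - phi_1^2) = c_0 + phi_1 c_1, so
  gamma(0) = (c_0 + phi_1 c_1) / (1 - phi_1^2) = (2.548793 + (0.73)(-1.13025)) / (1 - (0.73)^2) = 1.72371 / 0.4671 = 3.690238.
Therefore gamma(0) = 3.6902 (to 4 decimal places).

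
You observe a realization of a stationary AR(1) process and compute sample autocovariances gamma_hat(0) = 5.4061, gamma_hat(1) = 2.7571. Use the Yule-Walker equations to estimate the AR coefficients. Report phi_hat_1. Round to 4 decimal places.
\hat\phi_{1} = 0.5100

The Yule-Walker equations for an AR(p) process read, in matrix form,
  Gamma_p phi = r_p,   with   (Gamma_p)_{ij} = gamma(|i - j|),
                       (r_p)_i = gamma(i),   i,j = 1..p.
Substitute the sample gammas (Toeplitz matrix and right-hand side of size 1):
  Gamma_p = [[5.4061]]
  r_p     = [2.7571]
With p = 1 this is the single equation gamma(0) phi_1 = gamma(1):
  phi_hat_1 = gamma(1) / gamma(0) = 2.7571 / 5.4061 = 0.5100.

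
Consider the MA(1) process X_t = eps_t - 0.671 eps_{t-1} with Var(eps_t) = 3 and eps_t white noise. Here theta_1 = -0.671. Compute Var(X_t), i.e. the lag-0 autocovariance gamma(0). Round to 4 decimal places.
\gamma(0) = 4.3507

For an MA(q) process X_t = eps_t + sum_i theta_i eps_{t-i} with
Var(eps_t) = sigma^2, the variance is
  gamma(0) = sigma^2 * (1 + sum_i theta_i^2).
  sum_i theta_i^2 = (-0.671)^2 = 0.450241.
  gamma(0) = 3 * (1 + 0.450241) = 3 * 1.450241 = 4.350723, which rounds to 4.3507.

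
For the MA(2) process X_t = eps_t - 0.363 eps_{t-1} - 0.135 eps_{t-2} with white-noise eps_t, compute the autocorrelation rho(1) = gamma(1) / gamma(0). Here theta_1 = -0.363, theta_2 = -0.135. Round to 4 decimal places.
\rho(1) = -0.2730

For an MA(q) process with theta_0 = 1, the autocovariance is
  gamma(k) = sigma^2 * sum_{i=0..q-k} theta_i * theta_{i+k},
and rho(k) = gamma(k) / gamma(0). Sigma^2 cancels.
  numerator   = (1)*(-0.363) + (-0.363)*(-0.135) = -0.313995.
  denominator = (1)^2 + (-0.363)^2 + (-0.135)^2 = 1.149994.
  rho(1) = -0.313995 / 1.149994 = -0.2730.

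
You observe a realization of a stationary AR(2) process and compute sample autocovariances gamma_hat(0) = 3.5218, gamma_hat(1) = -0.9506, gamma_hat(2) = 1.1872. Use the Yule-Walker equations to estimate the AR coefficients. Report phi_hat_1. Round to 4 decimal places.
\hat\phi_{1} = -0.1930

The Yule-Walker equations for an AR(p) process read, in matrix form,
  Gamma_p phi = r_p,   with   (Gamma_p)_{ij} = gamma(|i - j|),
                       (r_p)_i = gamma(i),   i,j = 1..p.
Substitute the sample gammas (Toeplitz matrix and right-hand side of size 2):
  Gamma_p = [[3.5218, -0.9506], [-0.9506, 3.5218]]
  r_p     = [-0.9506, 1.1872]
Written out:
  3.5218 phi_1 - 0.9506 phi_2 = -0.9506
  -0.9506 phi_1 + 3.5218 phi_2 = 1.1872
Solve by Cramer's rule:
  det = gamma(0)^2 - gamma(1)^2 = (3.5218)^2 - (-0.9506)^2 = 12.40307524 - 0.90364036 = 11.49943488
  phi_hat_1 = [gamma(1) gamma(0) - gamma(1) gamma(2)] / det = [(-0.9506)(3.5218) - (-0.9506)(1.1872)] / 11.49943488 = -2.21927076 / 11.49943488 = -0.193
  phi_hat_2 = [gamma(0) gamma(2) - gamma(1)^2] / det = [(3.5218)(1.1872) - (-0.9506)^2] / 11.49943488 = 3.2774406 / 11.49943488 = 0.285
So phi_hat = [-0.1930, 0.2850].
Therefore phi_hat_1 = -0.1930.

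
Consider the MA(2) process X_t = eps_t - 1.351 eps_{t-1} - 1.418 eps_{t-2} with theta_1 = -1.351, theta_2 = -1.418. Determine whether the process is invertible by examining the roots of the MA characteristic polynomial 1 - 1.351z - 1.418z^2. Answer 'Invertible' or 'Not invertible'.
\text{Not invertible}

The MA(q) characteristic polynomial is P(z) = 1 - 1.351z - 1.418z^2.
Invertibility requires all roots to lie outside the unit circle, i.e. |z| > 1 for every root.
Set 1 + (-1.351) z + (-1.418) z^2 = 0, i.e. a z^2 + b z + c = 0 with a = -1.418, b = -1.351, c = 1.
Discriminant D = b^2 - 4ac = (-1.351)^2 - 4*(-1.418)*1 = 1.825201 - (-5.672) = 7.497201.
D >= 0, so the roots are real: z = (-b +/- sqrt(D)) / (2a) = (1.351 +/- 2.738102) / (-2.836).
  z_1 = (1.351 + 2.738102) / (-2.836) = -1.4419,   |z_1| = 1.4419.
  z_2 = (1.351 - 2.738102) / (-2.836) = 0.4891,   |z_2| = 0.4891.
Moduli of all roots: 1.4419, 0.4891.
All moduli strictly greater than 1? No.
Verdict: Not invertible.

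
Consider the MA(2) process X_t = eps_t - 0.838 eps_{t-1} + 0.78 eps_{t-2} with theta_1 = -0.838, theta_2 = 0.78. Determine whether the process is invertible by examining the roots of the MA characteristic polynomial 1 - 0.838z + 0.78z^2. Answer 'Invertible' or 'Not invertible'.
\text{Invertible}

The MA(q) characteristic polynomial is P(z) = 1 - 0.838z + 0.78z^2.
Invertibility requires all roots to lie outside the unit circle, i.e. |z| > 1 for every root.
Set 1 + (-0.838) z + (0.78) z^2 = 0, i.e. a z^2 + b z + c = 0 with a = 0.78, b = -0.838, c = 1.
Discriminant D = b^2 - 4ac = (-0.838)^2 - 4*(0.78)*1 = 0.702244 - (3.12) = -2.417756.
D < 0, so the roots are the complex-conjugate pair z = (-b +/- i sqrt(-D)) / (2a) = 0.5372 +/- 0.9967i.
For a conjugate pair |z|^2 = z * conj(z) = (product of roots) = c/a = 1/(0.78) = 1.282051, so |z| = sqrt(1.282051) = 1.1323 for both roots.
Moduli of all roots: 1.1323, 1.1323.
All moduli strictly greater than 1? Yes.
Verdict: Invertible.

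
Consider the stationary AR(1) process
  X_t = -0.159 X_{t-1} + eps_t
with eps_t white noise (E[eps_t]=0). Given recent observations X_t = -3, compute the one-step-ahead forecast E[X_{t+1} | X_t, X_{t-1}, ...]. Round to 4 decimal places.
E[X_{t+1} \mid \mathcal F_t] = 0.4770

For an AR(p) model X_t = c + sum_i phi_i X_{t-i} + eps_t, the
one-step-ahead conditional mean is
  E[X_{t+1} | X_t, ...] = c + sum_i phi_i X_{t+1-i}.
Substitute known values:
  E[X_{t+1} | ...] = (-0.159) * (-3)
                   = 0.4770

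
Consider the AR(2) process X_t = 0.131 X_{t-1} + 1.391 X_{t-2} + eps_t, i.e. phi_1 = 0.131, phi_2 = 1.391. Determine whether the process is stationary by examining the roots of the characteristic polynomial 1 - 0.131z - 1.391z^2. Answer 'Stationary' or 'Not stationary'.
\text{Not stationary}

The AR(p) characteristic polynomial is P(z) = 1 - 0.131z - 1.391z^2.
Stationarity requires all roots to lie outside the unit circle, i.e. |z| > 1 for every root.
Set 1 + (-0.131) z + (-1.391) z^2 = 0, i.e. a z^2 + b z + c = 0 with a = -1.391, b = -0.131, c = 1.
Discriminant D = b^2 - 4ac = (-0.131)^2 - 4*(-1.391)*1 = 0.017161 - (-5.564) = 5.581161.
D >= 0, so the roots are real: z = (-b +/- sqrt(D)) / (2a) = (0.131 +/- 2.362448) / (-2.782).
  z_1 = (0.131 + 2.362448) / (-2.782) = -0.8963,   |z_1| = 0.8963.
  z_2 = (0.131 - 2.362448) / (-2.782) = 0.8021,   |z_2| = 0.8021.
Moduli of all roots: 0.8963, 0.8021.
All moduli strictly greater than 1? No.
Verdict: Not stationary.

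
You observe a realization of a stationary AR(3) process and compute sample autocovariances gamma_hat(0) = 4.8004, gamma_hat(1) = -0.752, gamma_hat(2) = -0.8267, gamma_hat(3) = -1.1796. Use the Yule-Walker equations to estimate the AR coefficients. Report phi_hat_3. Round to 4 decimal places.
\hat\phi_{3} = -0.3310

The Yule-Walker equations for an AR(p) process read, in matrix form,
  Gamma_p phi = r_p,   with   (Gamma_p)_{ij} = gamma(|i - j|),
                       (r_p)_i = gamma(i),   i,j = 1..p.
Substitute the sample gammas (Toeplitz matrix and right-hand side of size 3):
  Gamma_p = [[4.8004, -0.752, -0.8267], [-0.752, 4.8004, -0.752], [-0.8267, -0.752, 4.8004]]
  r_p     = [-0.752, -0.8267, -1.1796]
Written out (R1..R3):
  (R1) 4.8004 phi_1 - 0.752 phi_2 - 0.8267 phi_3 = -0.752
  (R2) -0.752 phi_1 + 4.8004 phi_2 - 0.752 phi_3 = -0.8267
  (R3) -0.8267 phi_1 - 0.752 phi_2 + 4.8004 phi_3 = -1.1796
Gaussian elimination:
  R2 <- R2 - (-0.752/4.8004) R1 = R2 - (-0.156654) R1:  4.682596 phi_2 - 0.881506 phi_3 = -0.944504
  R3 <- R3 - (-0.8267/4.8004) R1 = R3 - (-0.172215) R1:  -0.881506 phi_2 + 4.65803 phi_3 = -1.309106
  R3 <- R3 - (-0.881506/4.682596) R2 = R3 - (-0.188251) R2:  4.492085 phi_3 = -1.48691
Back-substitution:
  phi_hat_3 = -1.48691 / 4.492085 = -0.331007
  phi_hat_2 = (-0.944504 - (-0.881506)(-0.331007)) / 4.682596 = -0.264018
  phi_hat_1 = (-0.752 - (-0.752)(-0.264018) - (-0.8267)(-0.331007)) / 4.8004 = -0.255017
So phi_hat = [-0.2550, -0.2640, -0.3310].
Therefore phi_hat_3 = -0.3310.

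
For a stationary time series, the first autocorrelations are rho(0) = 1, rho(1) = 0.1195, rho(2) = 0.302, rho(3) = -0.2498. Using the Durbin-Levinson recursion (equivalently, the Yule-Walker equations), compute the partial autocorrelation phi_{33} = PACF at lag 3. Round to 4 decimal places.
\phi_{33} = -0.3440

The PACF at lag k is phi_{kk}, the last component of the solution
to the Yule-Walker system G_k phi = r_k where
  (G_k)_{ij} = rho(|i - j|), (r_k)_i = rho(i), i,j = 1..k.
Equivalently, Durbin-Levinson gives phi_{kk} iteratively:
  phi_{11} = rho(1)
  phi_{kk} = [rho(k) - sum_{j=1..k-1} phi_{k-1,j} rho(k-j)]
            / [1 - sum_{j=1..k-1} phi_{k-1,j} rho(j)],
  phi_{k,j} = phi_{k-1,j} - phi_{kk} phi_{k-1,k-j},  j = 1..k-1.
Step k = 1:
  phi_11 = rho(1) = 0.1195.
Step k = 2:
  phi_22 = [rho(2) - phi_11 rho(1)] / [1 - phi_11 rho(1)] = [0.302 - (0.1195)(0.1195)] / [1 - (0.1195)(0.1195)]
         = 0.28771975 / 0.98571975 = 0.291888.
  Update: phi_21 = phi_11 - phi_22 phi_11 = 0.1195 - (0.291888)(0.1195) = 0.084619.
Step k = 3:
  phi_33 = [rho(3) - phi_21 rho(2) - phi_22 rho(1)] / [1 - phi_21 rho(1) - phi_22 rho(2)]
    numerator   = -0.2498 - (0.084619)(0.302) - (0.291888)(0.1195) = -0.31023567
    denominator = 1 - (0.084619)(0.1195) - (0.291888)(0.302) = 0.90173781
  phi_33 = -0.31023567 / 0.90173781 = -0.344.
Therefore phi_{33} = -0.3440.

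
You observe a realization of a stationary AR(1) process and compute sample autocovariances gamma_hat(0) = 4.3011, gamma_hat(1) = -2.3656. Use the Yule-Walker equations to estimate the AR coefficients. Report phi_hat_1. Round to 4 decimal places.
\hat\phi_{1} = -0.5500

The Yule-Walker equations for an AR(p) process read, in matrix form,
  Gamma_p phi = r_p,   with   (Gamma_p)_{ij} = gamma(|i - j|),
                       (r_p)_i = gamma(i),   i,j = 1..p.
Substitute the sample gammas (Toeplitz matrix and right-hand side of size 1):
  Gamma_p = [[4.3011]]
  r_p     = [-2.3656]
With p = 1 this is the single equation gamma(0) phi_1 = gamma(1):
  phi_hat_1 = gamma(1) / gamma(0) = -2.3656 / 4.3011 = -0.5500.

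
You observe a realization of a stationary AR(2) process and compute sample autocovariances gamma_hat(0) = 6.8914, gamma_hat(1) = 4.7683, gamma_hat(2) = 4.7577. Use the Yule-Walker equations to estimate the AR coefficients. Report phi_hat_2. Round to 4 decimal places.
\hat\phi_{2} = 0.4060

The Yule-Walker equations for an AR(p) process read, in matrix form,
  Gamma_p phi = r_p,   with   (Gamma_p)_{ij} = gamma(|i - j|),
                       (r_p)_i = gamma(i),   i,j = 1..p.
Substitute the sample gammas (Toeplitz matrix and right-hand side of size 2):
  Gamma_p = [[6.8914, 4.7683], [4.7683, 6.8914]]
  r_p     = [4.7683, 4.7577]
Written out:
  6.8914 phi_1 + 4.7683 phi_2 = 4.7683
  4.7683 phi_1 + 6.8914 phi_2 = 4.7577
Solve by Cramer's rule:
  det = gamma(0)^2 - gamma(1)^2 = (6.8914)^2 - (4.7683)^2 = 47.49139396 - 22.73668489 = 24.75470907
  phi_hat_1 = [gamma(1) gamma(0) - gamma(1) gamma(2)] / det = [(4.7683)(6.8914) - (4.7683)(4.7577)] / 24.75470907 = 10.17412171 / 24.75470907 = 0.411
  phi_hat_2 = [gamma(0) gamma(2) - gamma(1)^2] / det = [(6.8914)(4.7577) - (4.7683)^2] / 24.75470907 = 10.05052889 / 24.75470907 = 0.406
So phi_hat = [0.4110, 0.4060].
Therefore phi_hat_2 = 0.4060.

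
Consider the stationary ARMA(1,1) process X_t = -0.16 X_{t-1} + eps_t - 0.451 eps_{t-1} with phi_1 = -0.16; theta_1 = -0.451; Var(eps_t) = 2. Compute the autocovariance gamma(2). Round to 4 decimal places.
\gamma(2) = 0.2151

Multiply the model equation by X_{t-k} and take expectations. With theta_0 = psi_0 = 1 and psi_j the MA(infinity) weights, this gives
  gamma(k) - sum_i phi_i gamma(k-i) = c_k,
  c_k = sigma^2 * sum_{j=k..q} theta_j psi_{j-k}   (c_k = 0 for k > q),
using gamma(-m) = gamma(m).
psi-weights needed (psi_j = theta_j + sum_i phi_i psi_{j-i}):
  psi_1 = theta_1 + phi_1 = -0.451 + (-0.16) = -0.611
Right-hand sides:
  c_0 = sigma^2 (1 + theta_1 psi_1) = 2 * (1 + (-0.451)(-0.611)) = 2 * 1.275561 = 2.551122
  c_1 = sigma^2 theta_1 = 2 * (-0.451) = -0.902
  c_2 = 0
Equations for k = 0 and k = 1 (AR order 1):
  gamma(0) = phi_1 gamma(1) + c_0
  gamma(1) = phi_1 gamma(0) + c_1
Substituting the second into the first: gamma(0) (1 - phi_1^2) = c_0 + phi_1 c_1, so
  gamma(0) = (c_0 + phi_1 c_1) / (1 - phi_1^2) = (2.551122 + (-0.16)(-0.902)) / (1 - (-0.16)^2) = 2.695442 / 0.9744 = 2.766258.
  gamma(1) = phi_1 gamma(0) + c_1 = (-0.16)(2.766258) + (-0.902) = -1.344601.
For k = 2 (> q): gamma(2) = phi_1 gamma(1) = (-0.16)(-1.344601) = 0.215136.
Therefore gamma(2) = 0.2151 (to 4 decimal places).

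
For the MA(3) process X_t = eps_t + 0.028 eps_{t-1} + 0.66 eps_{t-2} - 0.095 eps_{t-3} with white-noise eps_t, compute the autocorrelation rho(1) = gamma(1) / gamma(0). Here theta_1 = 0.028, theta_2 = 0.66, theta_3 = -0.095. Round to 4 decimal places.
\rho(1) = -0.0112

For an MA(q) process with theta_0 = 1, the autocovariance is
  gamma(k) = sigma^2 * sum_{i=0..q-k} theta_i * theta_{i+k},
and rho(k) = gamma(k) / gamma(0). Sigma^2 cancels.
  numerator   = (1)*(0.028) + (0.028)*(0.66) + (0.66)*(-0.095) = -0.01622.
  denominator = (1)^2 + (0.028)^2 + (0.66)^2 + (-0.095)^2 = 1.445409.
  rho(1) = -0.01622 / 1.445409 = -0.0112.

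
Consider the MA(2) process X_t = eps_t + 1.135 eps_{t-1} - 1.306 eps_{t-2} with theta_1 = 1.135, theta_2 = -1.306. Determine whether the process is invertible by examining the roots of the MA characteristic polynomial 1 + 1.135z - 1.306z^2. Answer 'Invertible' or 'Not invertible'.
\text{Not invertible}

The MA(q) characteristic polynomial is P(z) = 1 + 1.135z - 1.306z^2.
Invertibility requires all roots to lie outside the unit circle, i.e. |z| > 1 for every root.
Set 1 + (1.135) z + (-1.306) z^2 = 0, i.e. a z^2 + b z + c = 0 with a = -1.306, b = 1.135, c = 1.
Discriminant D = b^2 - 4ac = (1.135)^2 - 4*(-1.306)*1 = 1.288225 - (-5.224) = 6.512225.
D >= 0, so the roots are real: z = (-b +/- sqrt(D)) / (2a) = (-1.135 +/- 2.551906) / (-2.612).
  z_1 = (-1.135 + 2.551906) / (-2.612) = -0.5425,   |z_1| = 0.5425.
  z_2 = (-1.135 - 2.551906) / (-2.612) = 1.4115,   |z_2| = 1.4115.
Moduli of all roots: 0.5425, 1.4115.
All moduli strictly greater than 1? No.
Verdict: Not invertible.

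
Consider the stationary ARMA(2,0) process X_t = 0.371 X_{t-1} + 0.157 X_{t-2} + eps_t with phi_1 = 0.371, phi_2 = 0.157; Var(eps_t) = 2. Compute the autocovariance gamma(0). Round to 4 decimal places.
\gamma(0) = 2.5431

Multiply the model equation by X_{t-k} and take expectations. With theta_0 = psi_0 = 1 and psi_j the MA(infinity) weights, this gives
  gamma(k) - sum_i phi_i gamma(k-i) = c_k,
  c_k = sigma^2 * sum_{j=k..q} theta_j psi_{j-k}   (c_k = 0 for k > q),
using gamma(-m) = gamma(m).
Pure AR (q = 0): c_0 = sigma^2 = 2, c_k = 0 for k >= 1.
Equations for k = 0, 1, 2 (AR order 2, c_2 = 0):
  (E0) gamma(0) = phi_1 gamma(1) + phi_2 gamma(2) + c_0
  (E1) gamma(1) = phi_1 gamma(0) + phi_2 gamma(1) + c_1
  (E2) gamma(2) = phi_1 gamma(1) + phi_2 gamma(0)
From (E1): gamma(1) = A gamma(0) + B with
  A = phi_1 / (1 - phi_2) = 0.371 / 0.843 = 0.440095,   B = c_1 / (1 - phi_2) = 0 / 0.843 = 0.
Insert (E2) into (E0): gamma(0) (1 - phi_2^2) = phi_1 (1 + phi_2) gamma(1) + c_0.
  phi_1 (1 + phi_2) = (0.371)(1.157) = 0.429247,   1 - phi_2^2 = 0.975351.
Replace gamma(1) by A gamma(0) + B and collect gamma(0):
  gamma(0) [0.975351 - (0.429247)(0.440095)] = c_0 = 2
  gamma(0) * 0.786442 = 2
  gamma(0) = 2 / 0.786442 = 2.543101.
Therefore gamma(0) = 2.5431 (to 4 decimal places).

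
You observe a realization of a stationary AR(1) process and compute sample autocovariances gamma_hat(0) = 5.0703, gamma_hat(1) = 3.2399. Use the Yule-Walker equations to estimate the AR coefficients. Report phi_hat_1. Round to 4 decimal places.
\hat\phi_{1} = 0.6390

The Yule-Walker equations for an AR(p) process read, in matrix form,
  Gamma_p phi = r_p,   with   (Gamma_p)_{ij} = gamma(|i - j|),
                       (r_p)_i = gamma(i),   i,j = 1..p.
Substitute the sample gammas (Toeplitz matrix and right-hand side of size 1):
  Gamma_p = [[5.0703]]
  r_p     = [3.2399]
With p = 1 this is the single equation gamma(0) phi_1 = gamma(1):
  phi_hat_1 = gamma(1) / gamma(0) = 3.2399 / 5.0703 = 0.6390.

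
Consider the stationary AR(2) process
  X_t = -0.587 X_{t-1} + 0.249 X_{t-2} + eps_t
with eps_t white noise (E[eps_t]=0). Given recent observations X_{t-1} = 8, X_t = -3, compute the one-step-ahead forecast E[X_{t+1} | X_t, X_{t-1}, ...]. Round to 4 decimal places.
E[X_{t+1} \mid \mathcal F_t] = 3.7530

For an AR(p) model X_t = c + sum_i phi_i X_{t-i} + eps_t, the
one-step-ahead conditional mean is
  E[X_{t+1} | X_t, ...] = c + sum_i phi_i X_{t+1-i}.
Substitute known values:
  E[X_{t+1} | ...] = (-0.587) * (-3) + (0.249) * (8)
                   = 3.7530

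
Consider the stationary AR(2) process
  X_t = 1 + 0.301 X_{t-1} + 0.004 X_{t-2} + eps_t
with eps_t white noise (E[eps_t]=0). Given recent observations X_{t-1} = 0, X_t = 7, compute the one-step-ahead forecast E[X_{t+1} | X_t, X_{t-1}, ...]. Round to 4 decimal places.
E[X_{t+1} \mid \mathcal F_t] = 3.1070

For an AR(p) model X_t = c + sum_i phi_i X_{t-i} + eps_t, the
one-step-ahead conditional mean is
  E[X_{t+1} | X_t, ...] = c + sum_i phi_i X_{t+1-i}.
Substitute known values:
  E[X_{t+1} | ...] = 1 + (0.301) * (7) + (0.004) * (0)
                   = 3.1070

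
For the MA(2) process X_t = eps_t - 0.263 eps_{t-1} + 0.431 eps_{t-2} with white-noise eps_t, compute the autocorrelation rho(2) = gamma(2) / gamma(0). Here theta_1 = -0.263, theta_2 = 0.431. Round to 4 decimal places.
\rho(2) = 0.3434

For an MA(q) process with theta_0 = 1, the autocovariance is
  gamma(k) = sigma^2 * sum_{i=0..q-k} theta_i * theta_{i+k},
and rho(k) = gamma(k) / gamma(0). Sigma^2 cancels.
  numerator   = (1)*(0.431) = 0.431.
  denominator = (1)^2 + (-0.263)^2 + (0.431)^2 = 1.25493.
  rho(2) = 0.431 / 1.25493 = 0.3434.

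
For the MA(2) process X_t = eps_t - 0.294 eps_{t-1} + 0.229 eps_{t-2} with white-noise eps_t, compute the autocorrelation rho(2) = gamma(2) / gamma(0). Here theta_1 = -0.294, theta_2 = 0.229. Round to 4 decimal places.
\rho(2) = 0.2011

For an MA(q) process with theta_0 = 1, the autocovariance is
  gamma(k) = sigma^2 * sum_{i=0..q-k} theta_i * theta_{i+k},
and rho(k) = gamma(k) / gamma(0). Sigma^2 cancels.
  numerator   = (1)*(0.229) = 0.229.
  denominator = (1)^2 + (-0.294)^2 + (0.229)^2 = 1.138877.
  rho(2) = 0.229 / 1.138877 = 0.2011.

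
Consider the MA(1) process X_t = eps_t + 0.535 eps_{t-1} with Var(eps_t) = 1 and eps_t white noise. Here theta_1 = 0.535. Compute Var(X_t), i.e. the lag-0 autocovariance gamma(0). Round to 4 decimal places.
\gamma(0) = 1.2862

For an MA(q) process X_t = eps_t + sum_i theta_i eps_{t-i} with
Var(eps_t) = sigma^2, the variance is
  gamma(0) = sigma^2 * (1 + sum_i theta_i^2).
  sum_i theta_i^2 = (0.535)^2 = 0.286225.
  gamma(0) = 1 * (1 + 0.286225) = 1 * 1.286225 = 1.286225, which rounds to 1.2862.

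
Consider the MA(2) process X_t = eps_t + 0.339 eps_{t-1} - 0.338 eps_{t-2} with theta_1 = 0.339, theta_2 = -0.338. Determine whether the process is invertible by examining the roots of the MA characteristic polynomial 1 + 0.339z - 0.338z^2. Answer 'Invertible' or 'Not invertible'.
\text{Invertible}

The MA(q) characteristic polynomial is P(z) = 1 + 0.339z - 0.338z^2.
Invertibility requires all roots to lie outside the unit circle, i.e. |z| > 1 for every root.
Set 1 + (0.339) z + (-0.338) z^2 = 0, i.e. a z^2 + b z + c = 0 with a = -0.338, b = 0.339, c = 1.
Discriminant D = b^2 - 4ac = (0.339)^2 - 4*(-0.338)*1 = 0.114921 - (-1.352) = 1.466921.
D >= 0, so the roots are real: z = (-b +/- sqrt(D)) / (2a) = (-0.339 +/- 1.211165) / (-0.676).
  z_1 = (-0.339 + 1.211165) / (-0.676) = -1.2902,   |z_1| = 1.2902.
  z_2 = (-0.339 - 1.211165) / (-0.676) = 2.2931,   |z_2| = 2.2931.
Moduli of all roots: 1.2902, 2.2931.
All moduli strictly greater than 1? Yes.
Verdict: Invertible.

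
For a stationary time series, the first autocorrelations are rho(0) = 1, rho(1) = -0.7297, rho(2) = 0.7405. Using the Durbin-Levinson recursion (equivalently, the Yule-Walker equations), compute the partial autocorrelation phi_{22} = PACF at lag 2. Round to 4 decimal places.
\phi_{22} = 0.4450

The PACF at lag k is phi_{kk}, the last component of the solution
to the Yule-Walker system G_k phi = r_k where
  (G_k)_{ij} = rho(|i - j|), (r_k)_i = rho(i), i,j = 1..k.
Equivalently, Durbin-Levinson gives phi_{kk} iteratively:
  phi_{11} = rho(1)
  phi_{kk} = [rho(k) - sum_{j=1..k-1} phi_{k-1,j} rho(k-j)]
            / [1 - sum_{j=1..k-1} phi_{k-1,j} rho(j)],
  phi_{k,j} = phi_{k-1,j} - phi_{kk} phi_{k-1,k-j},  j = 1..k-1.
Step k = 1:
  phi_11 = rho(1) = -0.7297.
Step k = 2:
  phi_22 = [rho(2) - phi_11 rho(1)] / [1 - phi_11 rho(1)] = [0.7405 - (-0.7297)(-0.7297)] / [1 - (-0.7297)(-0.7297)]
         = 0.20803791 / 0.46753791 = 0.445.
Therefore phi_{22} = 0.4450.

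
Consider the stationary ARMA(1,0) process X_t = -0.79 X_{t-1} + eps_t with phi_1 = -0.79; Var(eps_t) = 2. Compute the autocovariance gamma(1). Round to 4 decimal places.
\gamma(1) = -4.2032

Multiply the model equation by X_{t-k} and take expectations. With theta_0 = psi_0 = 1 and psi_j the MA(infinity) weights, this gives
  gamma(k) - sum_i phi_i gamma(k-i) = c_k,
  c_k = sigma^2 * sum_{j=k..q} theta_j psi_{j-k}   (c_k = 0 for k > q),
using gamma(-m) = gamma(m).
Pure AR (q = 0): c_0 = sigma^2 = 2, c_k = 0 for k >= 1.
Equations for k = 0 and k = 1 (AR order 1):
  gamma(0) = phi_1 gamma(1) + c_0
  gamma(1) = phi_1 gamma(0) + c_1
Substituting the second into the first: gamma(0) (1 - phi_1^2) = c_0 + phi_1 c_1, so
  gamma(0) = c_0 / (1 - phi_1^2) = 2 / (1 - (-0.79)^2) = 2 / 0.3759 = 5.320564.
  gamma(1) = phi_1 gamma(0) = (-0.79)(5.320564) = -4.203246.
Therefore gamma(1) = -4.2032 (to 4 decimal places).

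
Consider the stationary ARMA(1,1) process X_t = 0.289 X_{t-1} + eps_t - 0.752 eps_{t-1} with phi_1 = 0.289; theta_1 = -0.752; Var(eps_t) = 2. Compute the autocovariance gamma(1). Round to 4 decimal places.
\gamma(1) = -0.7908

Multiply the model equation by X_{t-k} and take expectations. With theta_0 = psi_0 = 1 and psi_j the MA(infinity) weights, this gives
  gamma(k) - sum_i phi_i gamma(k-i) = c_k,
  c_k = sigma^2 * sum_{j=k..q} theta_j psi_{j-k}   (c_k = 0 for k > q),
using gamma(-m) = gamma(m).
psi-weights needed (psi_j = theta_j + sum_i phi_i psi_{j-i}):
  psi_1 = theta_1 + phi_1 = -0.752 + (0.289) = -0.463
Right-hand sides:
  c_0 = sigma^2 (1 + theta_1 psi_1) = 2 * (1 + (-0.752)(-0.463)) = 2 * 1.348176 = 2.696352
  c_1 = sigma^2 theta_1 = 2 * (-0.752) = -1.504
  c_2 = 0
Equations for k = 0 and k = 1 (AR order 1):
  gamma(0) = phi_1 gamma(1) + c_0
  gamma(1) = phi_1 gamma(0) + c_1
Substituting the second into the first: gamma(0) (1 - phi_1^2) = c_0 + phi_1 c_1, so
  gamma(0) = (c_0 + phi_1 c_1) / (1 - phi_1^2) = (2.696352 + (0.289)(-1.504)) / (1 - (0.289)^2) = 2.261696 / 0.916479 = 2.46781.
  gamma(1) = phi_1 gamma(0) + c_1 = (0.289)(2.46781) + (-1.504) = -0.790803.
Therefore gamma(1) = -0.7908 (to 4 decimal places).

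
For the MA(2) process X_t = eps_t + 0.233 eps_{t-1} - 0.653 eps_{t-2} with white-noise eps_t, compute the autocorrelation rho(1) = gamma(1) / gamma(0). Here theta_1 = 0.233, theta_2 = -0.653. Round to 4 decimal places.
\rho(1) = 0.0546

For an MA(q) process with theta_0 = 1, the autocovariance is
  gamma(k) = sigma^2 * sum_{i=0..q-k} theta_i * theta_{i+k},
and rho(k) = gamma(k) / gamma(0). Sigma^2 cancels.
  numerator   = (1)*(0.233) + (0.233)*(-0.653) = 0.080851.
  denominator = (1)^2 + (0.233)^2 + (-0.653)^2 = 1.480698.
  rho(1) = 0.080851 / 1.480698 = 0.0546.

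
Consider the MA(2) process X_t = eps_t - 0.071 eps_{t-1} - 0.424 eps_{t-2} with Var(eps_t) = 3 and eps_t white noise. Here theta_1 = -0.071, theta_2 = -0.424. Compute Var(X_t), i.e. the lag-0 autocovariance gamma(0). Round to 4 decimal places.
\gamma(0) = 3.5545

For an MA(q) process X_t = eps_t + sum_i theta_i eps_{t-i} with
Var(eps_t) = sigma^2, the variance is
  gamma(0) = sigma^2 * (1 + sum_i theta_i^2).
  sum_i theta_i^2 = (-0.071)^2 + (-0.424)^2 = 0.005041 + 0.179776 = 0.184817.
  gamma(0) = 3 * (1 + 0.184817) = 3 * 1.184817 = 3.554451, which rounds to 3.5545.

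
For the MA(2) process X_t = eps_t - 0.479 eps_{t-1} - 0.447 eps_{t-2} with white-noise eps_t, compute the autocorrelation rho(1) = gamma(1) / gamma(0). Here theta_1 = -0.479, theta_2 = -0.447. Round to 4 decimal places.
\rho(1) = -0.1853

For an MA(q) process with theta_0 = 1, the autocovariance is
  gamma(k) = sigma^2 * sum_{i=0..q-k} theta_i * theta_{i+k},
and rho(k) = gamma(k) / gamma(0). Sigma^2 cancels.
  numerator   = (1)*(-0.479) + (-0.479)*(-0.447) = -0.264887.
  denominator = (1)^2 + (-0.479)^2 + (-0.447)^2 = 1.42925.
  rho(1) = -0.264887 / 1.42925 = -0.1853.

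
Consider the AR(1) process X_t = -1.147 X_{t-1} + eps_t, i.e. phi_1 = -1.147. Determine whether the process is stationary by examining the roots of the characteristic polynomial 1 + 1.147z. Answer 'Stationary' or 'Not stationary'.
\text{Not stationary}

The AR(p) characteristic polynomial is P(z) = 1 + 1.147z.
Stationarity requires all roots to lie outside the unit circle, i.e. |z| > 1 for every root.
This is linear in z: 1 + (1.147) z = 0  =>  z = -1/(1.147) = -0.87184,  |z| = 0.87184.
Moduli of all roots: 0.8718.
All moduli strictly greater than 1? No.
Verdict: Not stationary.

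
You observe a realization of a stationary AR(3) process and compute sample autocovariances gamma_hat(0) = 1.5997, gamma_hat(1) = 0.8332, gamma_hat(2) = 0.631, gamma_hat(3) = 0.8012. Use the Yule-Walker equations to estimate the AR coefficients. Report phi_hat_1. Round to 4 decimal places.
\hat\phi_{1} = 0.3750

The Yule-Walker equations for an AR(p) process read, in matrix form,
  Gamma_p phi = r_p,   with   (Gamma_p)_{ij} = gamma(|i - j|),
                       (r_p)_i = gamma(i),   i,j = 1..p.
Substitute the sample gammas (Toeplitz matrix and right-hand side of size 3):
  Gamma_p = [[1.5997, 0.8332, 0.631], [0.8332, 1.5997, 0.8332], [0.631, 0.8332, 1.5997]]
  r_p     = [0.8332, 0.631, 0.8012]
Written out (R1..R3):
  (R1) 1.5997 phi_1 + 0.8332 phi_2 + 0.631 phi_3 = 0.8332
  (R2) 0.8332 phi_1 + 1.5997 phi_2 + 0.8332 phi_3 = 0.631
  (R3) 0.631 phi_1 + 0.8332 phi_2 + 1.5997 phi_3 = 0.8012
Gaussian elimination:
  R2 <- R2 - (0.8332/1.5997) R1 = R2 - (0.520848) R1:  1.16573 phi_2 + 0.504545 phi_3 = 0.19703
  R3 <- R3 - (0.631/1.5997) R1 = R3 - (0.394449) R1:  0.504545 phi_2 + 1.350803 phi_3 = 0.472545
  R3 <- R3 - (0.504545/1.16573) R2 = R3 - (0.432815) R2:  1.132428 phi_3 = 0.387268
Back-substitution:
  phi_hat_3 = 0.387268 / 1.132428 = 0.34198
  phi_hat_2 = (0.19703 - (0.504545)(0.34198)) / 1.16573 = 0.021004
  phi_hat_1 = (0.8332 - (0.8332)(0.021004) - (0.631)(0.34198)) / 1.5997 = 0.375014
So phi_hat = [0.3750, 0.0210, 0.3420].
Therefore phi_hat_1 = 0.3750.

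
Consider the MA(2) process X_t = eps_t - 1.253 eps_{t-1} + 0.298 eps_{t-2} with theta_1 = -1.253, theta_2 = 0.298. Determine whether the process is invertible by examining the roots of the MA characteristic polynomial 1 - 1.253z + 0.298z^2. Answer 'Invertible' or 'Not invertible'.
\text{Invertible}

The MA(q) characteristic polynomial is P(z) = 1 - 1.253z + 0.298z^2.
Invertibility requires all roots to lie outside the unit circle, i.e. |z| > 1 for every root.
Set 1 + (-1.253) z + (0.298) z^2 = 0, i.e. a z^2 + b z + c = 0 with a = 0.298, b = -1.253, c = 1.
Discriminant D = b^2 - 4ac = (-1.253)^2 - 4*(0.298)*1 = 1.570009 - (1.192) = 0.378009.
D >= 0, so the roots are real: z = (-b +/- sqrt(D)) / (2a) = (1.253 +/- 0.614824) / (0.596).
  z_1 = (1.253 + 0.614824) / (0.596) = 3.1339,   |z_1| = 3.1339.
  z_2 = (1.253 - 0.614824) / (0.596) = 1.0708,   |z_2| = 1.0708.
Moduli of all roots: 3.1339, 1.0708.
All moduli strictly greater than 1? Yes.
Verdict: Invertible.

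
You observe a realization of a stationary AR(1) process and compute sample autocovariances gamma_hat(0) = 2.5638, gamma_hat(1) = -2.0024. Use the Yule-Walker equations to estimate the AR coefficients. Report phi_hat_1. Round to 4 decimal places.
\hat\phi_{1} = -0.7810

The Yule-Walker equations for an AR(p) process read, in matrix form,
  Gamma_p phi = r_p,   with   (Gamma_p)_{ij} = gamma(|i - j|),
                       (r_p)_i = gamma(i),   i,j = 1..p.
Substitute the sample gammas (Toeplitz matrix and right-hand side of size 1):
  Gamma_p = [[2.5638]]
  r_p     = [-2.0024]
With p = 1 this is the single equation gamma(0) phi_1 = gamma(1):
  phi_hat_1 = gamma(1) / gamma(0) = -2.0024 / 2.5638 = -0.7810.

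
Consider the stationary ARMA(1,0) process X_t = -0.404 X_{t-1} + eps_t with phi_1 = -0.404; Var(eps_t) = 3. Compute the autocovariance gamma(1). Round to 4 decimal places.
\gamma(1) = -1.4484

Multiply the model equation by X_{t-k} and take expectations. With theta_0 = psi_0 = 1 and psi_j the MA(infinity) weights, this gives
  gamma(k) - sum_i phi_i gamma(k-i) = c_k,
  c_k = sigma^2 * sum_{j=k..q} theta_j psi_{j-k}   (c_k = 0 for k > q),
using gamma(-m) = gamma(m).
Pure AR (q = 0): c_0 = sigma^2 = 3, c_k = 0 for k >= 1.
Equations for k = 0 and k = 1 (AR order 1):
  gamma(0) = phi_1 gamma(1) + c_0
  gamma(1) = phi_1 gamma(0) + c_1
Substituting the second into the first: gamma(0) (1 - phi_1^2) = c_0 + phi_1 c_1, so
  gamma(0) = c_0 / (1 - phi_1^2) = 3 / (1 - (-0.404)^2) = 3 / 0.836784 = 3.585155.
  gamma(1) = phi_1 gamma(0) = (-0.404)(3.585155) = -1.448402.
Therefore gamma(1) = -1.4484 (to 4 decimal places).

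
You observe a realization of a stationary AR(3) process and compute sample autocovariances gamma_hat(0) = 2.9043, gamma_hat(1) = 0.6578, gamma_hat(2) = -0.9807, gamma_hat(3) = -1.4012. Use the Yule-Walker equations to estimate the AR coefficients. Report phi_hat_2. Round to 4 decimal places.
\hat\phi_{2} = -0.2960

The Yule-Walker equations for an AR(p) process read, in matrix form,
  Gamma_p phi = r_p,   with   (Gamma_p)_{ij} = gamma(|i - j|),
                       (r_p)_i = gamma(i),   i,j = 1..p.
Substitute the sample gammas (Toeplitz matrix and right-hand side of size 3):
  Gamma_p = [[2.9043, 0.6578, -0.9807], [0.6578, 2.9043, 0.6578], [-0.9807, 0.6578, 2.9043]]
  r_p     = [0.6578, -0.9807, -1.4012]
Written out (R1..R3):
  (R1) 2.9043 phi_1 + 0.6578 phi_2 - 0.9807 phi_3 = 0.6578
  (R2) 0.6578 phi_1 + 2.9043 phi_2 + 0.6578 phi_3 = -0.9807
  (R3) -0.9807 phi_1 + 0.6578 phi_2 + 2.9043 phi_3 = -1.4012
Gaussian elimination:
  R2 <- R2 - (0.6578/2.9043) R1 = R2 - (0.226492) R1:  2.755314 phi_2 + 0.87992 phi_3 = -1.129686
  R3 <- R3 - (-0.9807/2.9043) R1 = R3 - (-0.337672) R1:  0.87992 phi_2 + 2.573145 phi_3 = -1.17908
  R3 <- R3 - (0.87992/2.755314) R2 = R3 - (0.319354) R2:  2.292139 phi_3 = -0.81831
Back-substitution:
  phi_hat_3 = -0.81831 / 2.292139 = -0.357007
  phi_hat_2 = (-1.129686 - (0.87992)(-0.357007)) / 2.755314 = -0.295991
  phi_hat_1 = (0.6578 - (0.6578)(-0.295991) - (-0.9807)(-0.357007)) / 2.9043 = 0.17298
So phi_hat = [0.1730, -0.2960, -0.3570].
Therefore phi_hat_2 = -0.2960.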